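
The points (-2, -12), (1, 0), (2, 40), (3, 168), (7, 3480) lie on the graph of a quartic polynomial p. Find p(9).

Write p(u) = au^4 + bu^3 + cu^2 + du + e. Substituting each data point gives a linear system:
  16a - 8b + 4c - 2d + e = -12
  a + b + c + d + e = 0
  16a + 8b + 4c + 2d + e = 40
  81a + 27b + 9c + 3d + e = 168
  2401a + 343b + 49c + 7d + e = 3480
Solving the system yields a = 1, b = 3, c = 1, d = 1, e = -6.
So p(u) = u^4 + 3u^3 + u^2 + u - 6.
Then p(9) = 8832.

8832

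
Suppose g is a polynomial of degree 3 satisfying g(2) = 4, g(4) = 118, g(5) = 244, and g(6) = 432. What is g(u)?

g(u) = 2u^3 + u^2 - 5u - 6

Using the Lagrange interpolation formula with nodes 2, 4, 5, 6:
  L_0(u) = (u - 4)(u - 5)(u - 6) / -24
  L_1(u) = (u - 2)(u - 5)(u - 6) / 4
  L_2(u) = (u - 2)(u - 4)(u - 6) / -3
  L_3(u) = (u - 2)(u - 4)(u - 5) / 8
Then g(u) = 4·L_0(u) + 118·L_1(u) + 244·L_2(u) + 432·L_3(u).
Expanding and collecting terms gives g(u) = 2u^3 + u^2 - 5u - 6.
Check: g(5) = 244. ✓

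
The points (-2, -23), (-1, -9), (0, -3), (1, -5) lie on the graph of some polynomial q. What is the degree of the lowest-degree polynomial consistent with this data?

2

Forward differences of the values at u = -2, -1, 0, 1:
  q  : -23  -9  -3  -5
  Δ  : 14  6  -2
  Δ^2: -8  -8
  Δ^3: 0
The second differences are constant (-8) and nonzero, while all higher differences vanish, so the minimal degree is 2.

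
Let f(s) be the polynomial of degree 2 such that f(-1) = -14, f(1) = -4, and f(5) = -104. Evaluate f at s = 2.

-14

Using the Lagrange interpolation formula with nodes -1, 1, 5:
  L_0(s) = (s - 1)(s - 5) / 12
  L_1(s) = (s + 1)(s - 5) / -8
  L_2(s) = (s + 1)(s - 1) / 24
Then f(s) = -14·L_0(s) - 4·L_1(s) - 104·L_2(s).
Expanding and collecting terms gives f(s) = -5s^2 + 5s - 4.
Evaluating at s = 2: f(2) = -14.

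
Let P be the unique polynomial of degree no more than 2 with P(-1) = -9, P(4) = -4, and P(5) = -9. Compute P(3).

Using the Lagrange interpolation formula with nodes -1, 4, 5:
  L_0(t) = (t - 4)(t - 5) / 30
  L_1(t) = (t + 1)(t - 5) / -5
  L_2(t) = (t + 1)(t - 4) / 6
Then P(t) = -9·L_0(t) - 4·L_1(t) - 9·L_2(t).
Expanding and collecting terms gives P(t) = -t² + 4t - 4.
Evaluating at t = 3: P(3) = -1.

-1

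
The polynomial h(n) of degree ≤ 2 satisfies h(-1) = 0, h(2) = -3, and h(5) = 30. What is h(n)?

Using the Lagrange interpolation formula with nodes -1, 2, 5:
  L_0(n) = (n - 2)(n - 5) / 18
  L_1(n) = (n + 1)(n - 5) / -9
  L_2(n) = (n + 1)(n - 2) / 18
Then h(n) = 0·L_0(n) - 3·L_1(n) + 30·L_2(n).
Expanding and collecting terms gives h(n) = 2n^2 - 3n - 5.
Check: h(5) = 30. ✓

h(n) = 2n^2 - 3n - 5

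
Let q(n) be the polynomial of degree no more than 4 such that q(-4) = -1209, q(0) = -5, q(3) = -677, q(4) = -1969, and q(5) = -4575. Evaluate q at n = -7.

-12507

Using the Lagrange interpolation formula with nodes -4, 0, 3, 4, 5:
  L_0(n) = n(n - 3)(n - 4)(n - 5) / 2016
  L_1(n) = (n + 4)(n - 3)(n - 4)(n - 5) / -240
  L_2(n) = (n + 4)n(n - 4)(n - 5) / 42
  L_3(n) = (n + 4)n(n - 3)(n - 5) / -32
  L_4(n) = (n + 4)n(n - 3)(n - 4) / 90
Then q(n) = -1209·L_0(n) - 5·L_1(n) - 677·L_2(n) - 1969·L_3(n) - 4575·L_4(n).
Expanding and collecting terms gives q(n) = -6n⁴ - 6n³ - 3n² + n - 5.
Evaluating at n = -7: q(-7) = -12507.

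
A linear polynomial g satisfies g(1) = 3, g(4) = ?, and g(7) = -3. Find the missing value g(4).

0

The 2 known points determine the degree-1 polynomial uniquely.
Write g(s) = as + b. Substituting each data point gives a linear system:
  a + b = 3
  7a + b = -3
Solving the system yields a = -1, b = 4.
So g(s) = -s + 4.
Then g(4) = 0.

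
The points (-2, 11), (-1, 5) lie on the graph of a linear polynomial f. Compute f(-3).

17

Write f(t) = at + b. Substituting each data point gives a linear system:
  -2a + b = 11
  -a + b = 5
Solving the system yields a = -6, b = -1.
So f(t) = -6t - 1.
Then f(-3) = 17.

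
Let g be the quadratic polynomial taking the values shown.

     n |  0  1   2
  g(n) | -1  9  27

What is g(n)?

Write g(n) = an^2 + bn + c. Substituting each data point gives a linear system:
  c = -1
  a + b + c = 9
  4a + 2b + c = 27
Solving the system yields a = 4, b = 6, c = -1.
So g(n) = 4n^2 + 6n - 1.
Check: g(2) = 27. ✓

g(n) = 4n^2 + 6n - 1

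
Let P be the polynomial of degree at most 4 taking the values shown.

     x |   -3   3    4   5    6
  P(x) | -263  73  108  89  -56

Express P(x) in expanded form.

Write P(x) = ax^4 + bx^3 + cx^2 + dx + e. Substituting each data point gives a linear system:
  81a - 27b + 9c - 3d + e = -263
  81a + 27b + 9c + 3d + e = 73
  256a + 64b + 16c + 4d + e = 108
  625a + 125b + 25c + 5d + e = 89
  1296a + 216b + 36c + 6d + e = -56
Solving the system yields a = -1, b = 6, c = -2, d = 2, e = 4.
So P(x) = -x^4 + 6x^3 - 2x^2 + 2x + 4.
Check: P(3) = 73. ✓

P(x) = -x^4 + 6x^3 - 2x^2 + 2x + 4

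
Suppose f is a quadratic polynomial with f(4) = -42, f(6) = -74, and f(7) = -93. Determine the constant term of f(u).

-2

Write f(u) = au^2 + bu + c. Substituting each data point gives a linear system:
  16a + 4b + c = -42
  36a + 6b + c = -74
  49a + 7b + c = -93
Solving the system yields a = -1, b = -6, c = -2.
So f(u) = -u² - 6u - 2.
The constant term is -2.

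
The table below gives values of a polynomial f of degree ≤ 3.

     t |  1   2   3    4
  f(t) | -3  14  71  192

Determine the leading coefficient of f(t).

4

Write f(t) = at^3 + bt^2 + ct + d. Substituting each data point gives a linear system:
  a + b + c + d = -3
  8a + 4b + 2c + d = 14
  27a + 9b + 3c + d = 71
  64a + 16b + 4c + d = 192
Solving the system yields a = 4, b = -4, c = 1, d = -4.
So f(t) = 4t³ - 4t² + t - 4.
The leading coefficient is 4.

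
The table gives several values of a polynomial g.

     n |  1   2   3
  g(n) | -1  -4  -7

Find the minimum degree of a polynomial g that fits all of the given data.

Forward differences of the values at n = 1, 2, 3:
  g  : -1  -4  -7
  Δ  : -3  -3
  Δ^2: 0
The first differences are constant (-3) and nonzero, while all higher differences vanish, so the minimal degree is 1.

1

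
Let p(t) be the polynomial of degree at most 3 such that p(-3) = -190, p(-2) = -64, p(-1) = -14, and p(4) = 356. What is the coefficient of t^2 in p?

-2

Write p(t) = at^3 + bt^2 + ct + d. Substituting each data point gives a linear system:
  -27a + 9b - 3c + d = -190
  -8a + 4b - 2c + d = -64
  -a + b - c + d = -14
  64a + 16b + 4c + d = 356
Solving the system yields a = 6, b = -2, c = 2, d = -4.
So p(t) = 6t^3 - 2t^2 + 2t - 4.
The coefficient of t^2 is -2.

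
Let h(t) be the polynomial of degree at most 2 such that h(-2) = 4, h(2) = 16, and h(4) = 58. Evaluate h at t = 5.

88

Write h(t) = at^2 + bt + c. Substituting each data point gives a linear system:
  4a - 2b + c = 4
  4a + 2b + c = 16
  16a + 4b + c = 58
Solving the system yields a = 3, b = 3, c = -2.
So h(t) = 3t^2 + 3t - 2.
Then h(5) = 88.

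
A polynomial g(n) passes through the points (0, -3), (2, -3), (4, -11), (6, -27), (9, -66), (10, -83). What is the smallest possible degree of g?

2

Divided differences on the nodes 0, 2, 4, 6, 9, 10:
  order 0: -3  -3  -11  -27  -66  -83
  order 1: 0  -4  -8  -13  -17
  order 2: -1  -1  -1  -1
  order 3: 0  0  0
  order 4: 0  0
  order 5: 0
The order-2 divided differences are all -1 (nonzero) and every higher order vanishes, so the data lies on a polynomial of degree exactly 2.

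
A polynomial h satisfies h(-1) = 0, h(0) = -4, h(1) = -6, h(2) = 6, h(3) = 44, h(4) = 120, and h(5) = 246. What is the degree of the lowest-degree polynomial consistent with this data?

3

Forward differences of the values at x = -1, 0, 1, 2, 3, 4, 5:
  h  : 0  -4  -6  6  44  120  246
  Δ  : -4  -2  12  38  76  126
  Δ^2: 2  14  26  38  50
  Δ^3: 12  12  12  12
  Δ^4: 0  0  0
  Δ^5: 0  0
  Δ^6: 0
The third differences are constant (12) and nonzero, while all higher differences vanish, so the minimal degree is 3.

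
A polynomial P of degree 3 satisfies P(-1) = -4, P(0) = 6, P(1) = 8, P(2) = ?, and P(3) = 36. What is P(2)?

On equispaced nodes a degree-3 polynomial has vanishing fourth forward difference, so
  P(-1) - 4·P(0) + 6·P(1) - 4·P(2) + P(3) = 0.
Substituting the known values and solving for P(2):
  -4·P(2) = -56
  P(2) = 14.

14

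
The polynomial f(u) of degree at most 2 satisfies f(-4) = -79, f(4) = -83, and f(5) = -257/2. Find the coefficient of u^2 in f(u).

-5

Write f(u) = au^2 + bu + c. Substituting each data point gives a linear system:
  16a - 4b + c = -79
  16a + 4b + c = -83
  25a + 5b + c = -257/2
Solving the system yields a = -5, b = -1/2, c = -1.
So f(u) = -5u² - (1/2)u - 1.
The leading coefficient is -5.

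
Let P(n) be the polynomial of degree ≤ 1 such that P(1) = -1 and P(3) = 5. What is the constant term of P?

Write P(n) = an + b. Substituting each data point gives a linear system:
  a + b = -1
  3a + b = 5
Solving the system yields a = 3, b = -4.
So P(n) = 3n - 4.
The constant term is -4.

-4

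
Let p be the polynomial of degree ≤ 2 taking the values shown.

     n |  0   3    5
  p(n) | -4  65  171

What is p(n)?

p(n) = 6n^2 + 5n - 4

Write p(n) = an^2 + bn + c. Substituting each data point gives a linear system:
  c = -4
  9a + 3b + c = 65
  25a + 5b + c = 171
Solving the system yields a = 6, b = 5, c = -4.
So p(n) = 6n² + 5n - 4.
Check: p(5) = 171. ✓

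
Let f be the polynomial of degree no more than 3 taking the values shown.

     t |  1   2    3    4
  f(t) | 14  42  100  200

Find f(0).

Forward differences of the values at t = 1, 2, 3, 4:
  f  : 14  42  100  200
  Δ  : 28  58  100
  Δ^2: 30  42
  Δ^3: 12
The third differences are constant, confirming degree 3.
Interpolating (Newton forward form) and evaluating at t = 0 gives f(0) = 4.

4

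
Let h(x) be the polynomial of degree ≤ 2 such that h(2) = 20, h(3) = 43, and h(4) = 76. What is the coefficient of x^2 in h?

5

Write h(x) = ax^2 + bx + c. Substituting each data point gives a linear system:
  4a + 2b + c = 20
  9a + 3b + c = 43
  16a + 4b + c = 76
Solving the system yields a = 5, b = -2, c = 4.
So h(x) = 5x² - 2x + 4.
The leading coefficient is 5.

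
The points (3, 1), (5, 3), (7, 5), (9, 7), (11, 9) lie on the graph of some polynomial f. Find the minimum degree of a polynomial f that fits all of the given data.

1

Forward differences of the values at t = 3, 5, 7, 9, 11:
  f  : 1  3  5  7  9
  Δ  : 2  2  2  2
  Δ^2: 0  0  0
  Δ^3: 0  0
  Δ^4: 0
The first differences are constant (2) and nonzero, while all higher differences vanish, so the minimal degree is 1.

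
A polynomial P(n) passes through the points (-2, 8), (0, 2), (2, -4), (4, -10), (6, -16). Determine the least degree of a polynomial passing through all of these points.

Forward differences of the values at n = -2, 0, 2, 4, 6:
  P  : 8  2  -4  -10  -16
  Δ  : -6  -6  -6  -6
  Δ^2: 0  0  0
  Δ^3: 0  0
  Δ^4: 0
The first differences are constant (-6) and nonzero, while all higher differences vanish, so the minimal degree is 1.

1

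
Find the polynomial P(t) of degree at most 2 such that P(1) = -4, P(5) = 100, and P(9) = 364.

P(t) = 5t^2 - 4t - 5

Write P(t) = at^2 + bt + c. Substituting each data point gives a linear system:
  a + b + c = -4
  25a + 5b + c = 100
  81a + 9b + c = 364
Solving the system yields a = 5, b = -4, c = -5.
So P(t) = 5t^2 - 4t - 5.
Check: P(1) = -4. ✓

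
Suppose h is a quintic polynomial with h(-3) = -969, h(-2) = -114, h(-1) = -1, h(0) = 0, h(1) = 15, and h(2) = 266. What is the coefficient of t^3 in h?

4

Write h(t) = at^5 + bt^4 + ct^3 + dt^2 + et + k. Substituting each data point gives a linear system:
  -243a + 81b - 27c + 9d - 3e + k = -969
  -32a + 16b - 8c + 4d - 2e + k = -114
  -a + b - c + d - e + k = -1
  k = 0
  a + b + c + d + e + k = 15
  32a + 16b + 8c + 4d + 2e + k = 266
Solving the system yields a = 5, b = 4, c = 4, d = 3, e = -1, k = 0.
So h(t) = 5t^5 + 4t^4 + 4t^3 + 3t^2 - t.
The coefficient of t^3 is 4.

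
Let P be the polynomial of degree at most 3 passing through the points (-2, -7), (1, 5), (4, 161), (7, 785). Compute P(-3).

Forward differences of the values at s = -2, 1, 4, 7:
  P  : -7  5  161  785
  Δ  : 12  156  624
  Δ^2: 144  468
  Δ^3: 324
The third differences are constant, confirming degree 3.
Interpolating (Newton forward form) and evaluating at s = -3 gives P(-3) = -35.

-35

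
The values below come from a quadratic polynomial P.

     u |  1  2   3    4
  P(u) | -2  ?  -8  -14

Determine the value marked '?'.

-4

The 3 known points determine the degree-2 polynomial uniquely.
Write P(u) = au^2 + bu + c. Substituting each data point gives a linear system:
  a + b + c = -2
  9a + 3b + c = -8
  16a + 4b + c = -14
Solving the system yields a = -1, b = 1, c = -2.
So P(u) = -u² + u - 2.
Then P(2) = -4.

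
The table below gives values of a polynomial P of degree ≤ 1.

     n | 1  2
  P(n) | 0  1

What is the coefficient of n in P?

Write P(n) = an + b. Substituting each data point gives a linear system:
  a + b = 0
  2a + b = 1
Solving the system yields a = 1, b = -1.
So P(n) = n - 1.
The leading coefficient is 1.

1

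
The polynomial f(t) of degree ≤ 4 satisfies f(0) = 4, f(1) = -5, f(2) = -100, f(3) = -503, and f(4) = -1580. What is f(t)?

Using the Lagrange interpolation formula with nodes 0, 1, 2, 3, 4:
  L_0(t) = (t - 1)(t - 2)(t - 3)(t - 4) / 24
  L_1(t) = t(t - 2)(t - 3)(t - 4) / -6
  L_2(t) = t(t - 1)(t - 3)(t - 4) / 4
  L_3(t) = t(t - 1)(t - 2)(t - 4) / -6
  L_4(t) = t(t - 1)(t - 2)(t - 3) / 24
Then f(t) = 4·L_0(t) - 5·L_1(t) - 100·L_2(t) - 503·L_3(t) - 1580·L_4(t).
Expanding and collecting terms gives f(t) = -6t^4 - t^3 + 2t^2 - 4t + 4.
Check: f(0) = 4. ✓

f(t) = -6t^4 - t^3 + 2t^2 - 4t + 4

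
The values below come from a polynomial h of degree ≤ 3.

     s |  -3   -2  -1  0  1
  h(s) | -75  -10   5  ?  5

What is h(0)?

0

The 4 known points determine the degree-3 polynomial uniquely.
Write h(s) = as^3 + bs^2 + cs + d. Substituting each data point gives a linear system:
  -27a + 9b - 3c + d = -75
  -8a + 4b - 2c + d = -10
  -a + b - c + d = 5
  a + b + c + d = 5
Solving the system yields a = 5, b = 5, c = -5, d = 0.
So h(s) = 5s³ + 5s² - 5s.
Then h(0) = 0.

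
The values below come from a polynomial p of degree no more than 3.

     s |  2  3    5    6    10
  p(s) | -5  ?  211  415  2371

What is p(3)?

19

The 4 known points determine the degree-3 polynomial uniquely.
Write p(s) = as^3 + bs^2 + cs + d. Substituting each data point gives a linear system:
  8a + 4b + 2c + d = -5
  125a + 25b + 5c + d = 211
  216a + 36b + 6c + d = 415
  1000a + 100b + 10c + d = 2371
Solving the system yields a = 3, b = -6, c = -3, d = 1.
So p(s) = 3s³ - 6s² - 3s + 1.
Then p(3) = 19.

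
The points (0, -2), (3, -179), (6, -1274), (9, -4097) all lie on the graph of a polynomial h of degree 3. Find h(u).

h(u) = -5u^3 - 6u^2 + 4u - 2

Write h(u) = au^3 + bu^2 + cu + d. Substituting each data point gives a linear system:
  d = -2
  27a + 9b + 3c + d = -179
  216a + 36b + 6c + d = -1274
  729a + 81b + 9c + d = -4097
Solving the system yields a = -5, b = -6, c = 4, d = -2.
So h(u) = -5u^3 - 6u^2 + 4u - 2.
Check: h(9) = -4097. ✓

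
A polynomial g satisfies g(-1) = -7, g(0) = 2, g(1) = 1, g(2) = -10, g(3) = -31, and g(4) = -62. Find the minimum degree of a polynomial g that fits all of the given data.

2

Forward differences of the values at x = -1, 0, 1, 2, 3, 4:
  g  : -7  2  1  -10  -31  -62
  Δ  : 9  -1  -11  -21  -31
  Δ^2: -10  -10  -10  -10
  Δ^3: 0  0  0
  Δ^4: 0  0
  Δ^5: 0
The second differences are constant (-10) and nonzero, while all higher differences vanish, so the minimal degree is 2.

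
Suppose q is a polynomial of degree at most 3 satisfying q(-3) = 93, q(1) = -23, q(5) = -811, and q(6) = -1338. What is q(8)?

-2998

Write q(t) = at^3 + bt^2 + ct + d. Substituting each data point gives a linear system:
  -27a + 9b - 3c + d = 93
  a + b + c + d = -23
  125a + 25b + 5c + d = -811
  216a + 36b + 6c + d = -1338
Solving the system yields a = -5, b = -6, c = -6, d = -6.
So q(t) = -5t^3 - 6t^2 - 6t - 6.
Then q(8) = -2998.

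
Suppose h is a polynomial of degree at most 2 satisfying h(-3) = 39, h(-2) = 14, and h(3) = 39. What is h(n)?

h(n) = 5n^2 - 6

Using the Lagrange interpolation formula with nodes -3, -2, 3:
  L_0(n) = (n + 2)(n - 3) / 6
  L_1(n) = (n + 3)(n - 3) / -5
  L_2(n) = (n + 3)(n + 2) / 30
Then h(n) = 39·L_0(n) + 14·L_1(n) + 39·L_2(n).
Expanding and collecting terms gives h(n) = 5n^2 - 6.
Check: h(3) = 39. ✓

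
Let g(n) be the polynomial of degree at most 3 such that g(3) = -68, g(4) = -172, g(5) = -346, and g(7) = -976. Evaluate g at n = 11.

-3868

Using the Lagrange interpolation formula with nodes 3, 4, 5, 7:
  L_0(n) = (n - 4)(n - 5)(n - 7) / -8
  L_1(n) = (n - 3)(n - 5)(n - 7) / 3
  L_2(n) = (n - 3)(n - 4)(n - 7) / -4
  L_3(n) = (n - 3)(n - 4)(n - 5) / 24
Then g(n) = -68·L_0(n) - 172·L_1(n) - 346·L_2(n) - 976·L_3(n).
Expanding and collecting terms gives g(n) = -3n^3 + n^2 + 4.
Evaluating at n = 11: g(11) = -3868.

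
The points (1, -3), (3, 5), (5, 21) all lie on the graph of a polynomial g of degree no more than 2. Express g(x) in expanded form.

g(x) = x^2 - 4

Write g(x) = ax^2 + bx + c. Substituting each data point gives a linear system:
  a + b + c = -3
  9a + 3b + c = 5
  25a + 5b + c = 21
Solving the system yields a = 1, b = 0, c = -4.
So g(x) = x² - 4.
Check: g(3) = 5. ✓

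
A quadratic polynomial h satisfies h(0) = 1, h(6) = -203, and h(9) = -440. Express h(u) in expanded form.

Write h(u) = au^2 + bu + c. Substituting each data point gives a linear system:
  c = 1
  36a + 6b + c = -203
  81a + 9b + c = -440
Solving the system yields a = -5, b = -4, c = 1.
So h(u) = -5u² - 4u + 1.
Check: h(9) = -440. ✓

h(u) = -5u^2 - 4u + 1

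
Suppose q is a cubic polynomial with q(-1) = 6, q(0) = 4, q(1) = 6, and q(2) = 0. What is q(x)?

q(x) = -2x^3 + 2x^2 + 2x + 4

Using the Lagrange interpolation formula with nodes -1, 0, 1, 2:
  L_0(x) = x(x - 1)(x - 2) / -6
  L_1(x) = (x + 1)(x - 1)(x - 2) / 2
  L_2(x) = (x + 1)x(x - 2) / -2
  L_3(x) = (x + 1)x(x - 1) / 6
Then q(x) = 6·L_0(x) + 4·L_1(x) + 6·L_2(x) + 0·L_3(x).
Expanding and collecting terms gives q(x) = -2x^3 + 2x^2 + 2x + 4.
Check: q(0) = 4. ✓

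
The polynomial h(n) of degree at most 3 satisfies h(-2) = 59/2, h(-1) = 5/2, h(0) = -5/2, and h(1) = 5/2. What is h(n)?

h(n) = -2n^3 + 5n^2 + 2n - 5/2

Using the Lagrange interpolation formula with nodes -2, -1, 0, 1:
  L_0(n) = (n + 1)n(n - 1) / -6
  L_1(n) = (n + 2)n(n - 1) / 2
  L_2(n) = (n + 2)(n + 1)(n - 1) / -2
  L_3(n) = (n + 2)(n + 1)n / 6
Then h(n) = 59/2·L_0(n) + 5/2·L_1(n) - 5/2·L_2(n) + 5/2·L_3(n).
Expanding and collecting terms gives h(n) = -2n³ + 5n² + 2n - 5/2.
Check: h(1) = 5/2. ✓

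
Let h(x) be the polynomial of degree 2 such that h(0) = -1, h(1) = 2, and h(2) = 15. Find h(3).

38

Using the Lagrange interpolation formula with nodes 0, 1, 2:
  L_0(x) = (x - 1)(x - 2) / 2
  L_1(x) = x(x - 2) / -1
  L_2(x) = x(x - 1) / 2
Then h(x) = -1·L_0(x) + 2·L_1(x) + 15·L_2(x).
Expanding and collecting terms gives h(x) = 5x^2 - 2x - 1.
Evaluating at x = 3: h(3) = 38.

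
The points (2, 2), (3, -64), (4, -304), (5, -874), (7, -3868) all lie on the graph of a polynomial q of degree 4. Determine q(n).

Write q(n) = an^4 + bn^3 + cn^2 + dn + e. Substituting each data point gives a linear system:
  16a + 8b + 4c + 2d + e = 2
  81a + 27b + 9c + 3d + e = -64
  256a + 64b + 16c + 4d + e = -304
  625a + 125b + 25c + 5d + e = -874
  2401a + 343b + 49c + 7d + e = -3868
Solving the system yields a = -2, b = 2, c = 5, d = 1, e = -4.
So q(n) = -2n^4 + 2n^3 + 5n^2 + n - 4.
Check: q(4) = -304. ✓

q(n) = -2n^4 + 2n^3 + 5n^2 + n - 4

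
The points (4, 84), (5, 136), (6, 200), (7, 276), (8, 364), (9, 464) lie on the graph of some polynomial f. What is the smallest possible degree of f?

Forward differences of the values at s = 4, 5, 6, 7, 8, 9:
  f  : 84  136  200  276  364  464
  Δ  : 52  64  76  88  100
  Δ^2: 12  12  12  12
  Δ^3: 0  0  0
  Δ^4: 0  0
  Δ^5: 0
The second differences are constant (12) and nonzero, while all higher differences vanish, so the minimal degree is 2.

2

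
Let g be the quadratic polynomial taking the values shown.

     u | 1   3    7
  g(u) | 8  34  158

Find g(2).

Write g(u) = au^2 + bu + c. Substituting each data point gives a linear system:
  a + b + c = 8
  9a + 3b + c = 34
  49a + 7b + c = 158
Solving the system yields a = 3, b = 1, c = 4.
So g(u) = 3u^2 + u + 4.
Then g(2) = 18.

18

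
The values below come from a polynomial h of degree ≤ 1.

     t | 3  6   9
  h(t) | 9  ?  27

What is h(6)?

The 2 known points determine the degree-1 polynomial uniquely.
Write h(t) = at + b. Substituting each data point gives a linear system:
  3a + b = 9
  9a + b = 27
Solving the system yields a = 3, b = 0.
So h(t) = 3t.
Then h(6) = 18.

18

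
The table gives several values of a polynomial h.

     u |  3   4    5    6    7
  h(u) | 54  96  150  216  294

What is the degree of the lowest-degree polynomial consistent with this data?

Forward differences of the values at u = 3, 4, 5, 6, 7:
  h  : 54  96  150  216  294
  Δ  : 42  54  66  78
  Δ^2: 12  12  12
  Δ^3: 0  0
  Δ^4: 0
The second differences are constant (12) and nonzero, while all higher differences vanish, so the minimal degree is 2.

2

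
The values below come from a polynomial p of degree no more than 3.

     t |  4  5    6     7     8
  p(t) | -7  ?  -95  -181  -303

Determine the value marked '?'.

On equispaced nodes a degree-3 polynomial has vanishing fourth forward difference, so
  p(4) - 4·p(5) + 6·p(6) - 4·p(7) + p(8) = 0.
Substituting the known values and solving for p(5):
  -4·p(5) = 156
  p(5) = -39.

-39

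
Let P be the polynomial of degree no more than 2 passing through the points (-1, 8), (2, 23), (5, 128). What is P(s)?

P(s) = 5s^2 + 3

Write P(s) = as^2 + bs + c. Substituting each data point gives a linear system:
  a - b + c = 8
  4a + 2b + c = 23
  25a + 5b + c = 128
Solving the system yields a = 5, b = 0, c = 3.
So P(s) = 5s^2 + 3.
Check: P(2) = 23. ✓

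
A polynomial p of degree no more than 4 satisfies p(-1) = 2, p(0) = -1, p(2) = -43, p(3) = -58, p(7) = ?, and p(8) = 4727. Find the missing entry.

The 5 known points determine the degree-4 polynomial uniquely.
Write p(s) = as^4 + bs^3 + cs^2 + ds + e. Substituting each data point gives a linear system:
  a - b + c - d + e = 2
  e = -1
  16a + 8b + 4c + 2d + e = -43
  81a + 27b + 9c + 3d + e = -58
  4096a + 512b + 64c + 8d + e = 4727
Solving the system yields a = 2, b = -6, c = -6, d = -1, e = -1.
So p(s) = 2s^4 - 6s^3 - 6s^2 - s - 1.
Then p(7) = 2442.

2442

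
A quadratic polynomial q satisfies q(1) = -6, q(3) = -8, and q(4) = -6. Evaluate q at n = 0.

-2

Write q(n) = an^2 + bn + c. Substituting each data point gives a linear system:
  a + b + c = -6
  9a + 3b + c = -8
  16a + 4b + c = -6
Solving the system yields a = 1, b = -5, c = -2.
So q(n) = n^2 - 5n - 2.
Then q(0) = -2.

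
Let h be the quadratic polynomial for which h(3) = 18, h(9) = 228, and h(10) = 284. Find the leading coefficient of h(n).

3

Write h(n) = an^2 + bn + c. Substituting each data point gives a linear system:
  9a + 3b + c = 18
  81a + 9b + c = 228
  100a + 10b + c = 284
Solving the system yields a = 3, b = -1, c = -6.
So h(n) = 3n^2 - n - 6.
The leading coefficient is 3.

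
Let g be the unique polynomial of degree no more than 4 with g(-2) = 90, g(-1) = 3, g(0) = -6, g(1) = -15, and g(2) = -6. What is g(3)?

Write g(x) = ax^4 + bx^3 + cx^2 + dx + e. Substituting each data point gives a linear system:
  16a - 8b + 4c - 2d + e = 90
  a - b + c - d + e = 3
  e = -6
  a + b + c + d + e = -15
  16a + 8b + 4c + 2d + e = -6
Solving the system yields a = 4, b = -5, c = -4, d = -4, e = -6.
So g(x) = 4x^4 - 5x^3 - 4x^2 - 4x - 6.
Then g(3) = 135.

135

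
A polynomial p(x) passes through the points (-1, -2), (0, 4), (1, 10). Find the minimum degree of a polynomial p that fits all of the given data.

1

Forward differences of the values at x = -1, 0, 1:
  p  : -2  4  10
  Δ  : 6  6
  Δ^2: 0
The first differences are constant (6) and nonzero, while all higher differences vanish, so the minimal degree is 1.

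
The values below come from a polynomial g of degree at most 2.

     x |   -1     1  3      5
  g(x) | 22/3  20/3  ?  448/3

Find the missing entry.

The 3 known points determine the degree-2 polynomial uniquely.
Write g(x) = ax^2 + bx + c. Substituting each data point gives a linear system:
  a - b + c = 22/3
  a + b + c = 20/3
  25a + 5b + c = 448/3
Solving the system yields a = 6, b = -1/3, c = 1.
So g(x) = 6x^2 - (1/3)x + 1.
Then g(3) = 54.

54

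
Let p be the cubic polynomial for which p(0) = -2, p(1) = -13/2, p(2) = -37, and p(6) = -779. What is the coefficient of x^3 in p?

-3

Write p(x) = ax^3 + bx^2 + cx + d. Substituting each data point gives a linear system:
  d = -2
  a + b + c + d = -13/2
  8a + 4b + 2c + d = -37
  216a + 36b + 6c + d = -779
Solving the system yields a = -3, b = -4, c = 5/2, d = -2.
So p(x) = -3x^3 - 4x^2 + (5/2)x - 2.
The leading coefficient is -3.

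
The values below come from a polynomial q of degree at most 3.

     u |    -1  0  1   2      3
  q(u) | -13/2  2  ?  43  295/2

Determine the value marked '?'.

The 4 known points determine the degree-3 polynomial uniquely.
Write q(u) = au^3 + bu^2 + cu + d. Substituting each data point gives a linear system:
  -a + b - c + d = -13/2
  d = 2
  8a + 4b + 2c + d = 43
  27a + 9b + 3c + d = 295/2
Solving the system yields a = 6, b = -2, c = 1/2, d = 2.
So q(u) = 6u³ - 2u² + (1/2)u + 2.
Then q(1) = 13/2.

13/2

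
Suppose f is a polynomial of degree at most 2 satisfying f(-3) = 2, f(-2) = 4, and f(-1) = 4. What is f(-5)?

-8

Forward differences of the values at n = -3, -2, -1:
  f  : 2  4  4
  Δ  : 2  0
  Δ^2: -2
The second differences are constant, confirming degree 2.
Interpolating (Newton forward form) and evaluating at n = -5 gives f(-5) = -8.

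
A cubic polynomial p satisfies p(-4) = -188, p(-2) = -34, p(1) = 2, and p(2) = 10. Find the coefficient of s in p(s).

3

Write p(s) = as^3 + bs^2 + cs + d. Substituting each data point gives a linear system:
  -64a + 16b - 4c + d = -188
  -8a + 4b - 2c + d = -34
  a + b + c + d = 2
  8a + 4b + 2c + d = 10
Solving the system yields a = 2, b = -3, c = 3, d = 0.
So p(s) = 2s³ - 3s² + 3s.
The coefficient of s is 3.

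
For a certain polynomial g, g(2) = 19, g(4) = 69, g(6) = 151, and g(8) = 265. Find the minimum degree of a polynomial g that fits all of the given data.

2

Forward differences of the values at x = 2, 4, 6, 8:
  g  : 19  69  151  265
  Δ  : 50  82  114
  Δ^2: 32  32
  Δ^3: 0
The second differences are constant (32) and nonzero, while all higher differences vanish, so the minimal degree is 2.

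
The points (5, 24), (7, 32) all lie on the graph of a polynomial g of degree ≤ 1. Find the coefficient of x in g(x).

Write g(x) = ax + b. Substituting each data point gives a linear system:
  5a + b = 24
  7a + b = 32
Solving the system yields a = 4, b = 4.
So g(x) = 4x + 4.
The leading coefficient is 4.

4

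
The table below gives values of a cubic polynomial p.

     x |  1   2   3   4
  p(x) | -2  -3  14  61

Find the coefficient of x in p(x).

Write p(x) = ax^3 + bx^2 + cx + d. Substituting each data point gives a linear system:
  a + b + c + d = -2
  8a + 4b + 2c + d = -3
  27a + 9b + 3c + d = 14
  64a + 16b + 4c + d = 61
Solving the system yields a = 2, b = -3, c = -6, d = 5.
So p(x) = 2x^3 - 3x^2 - 6x + 5.
The coefficient of x is -6.

-6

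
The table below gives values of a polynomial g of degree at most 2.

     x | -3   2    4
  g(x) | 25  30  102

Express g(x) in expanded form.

g(x) = 5x^2 + 6x - 2

Using the Lagrange interpolation formula with nodes -3, 2, 4:
  L_0(x) = (x - 2)(x - 4) / 35
  L_1(x) = (x + 3)(x - 4) / -10
  L_2(x) = (x + 3)(x - 2) / 14
Then g(x) = 25·L_0(x) + 30·L_1(x) + 102·L_2(x).
Expanding and collecting terms gives g(x) = 5x^2 + 6x - 2.
Check: g(-3) = 25. ✓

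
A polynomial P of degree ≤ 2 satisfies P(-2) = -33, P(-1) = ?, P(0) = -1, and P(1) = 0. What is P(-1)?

The 3 known points determine the degree-2 polynomial uniquely.
Write P(u) = au^2 + bu + c. Substituting each data point gives a linear system:
  4a - 2b + c = -33
  c = -1
  a + b + c = 0
Solving the system yields a = -5, b = 6, c = -1.
So P(u) = -5u^2 + 6u - 1.
Then P(-1) = -12.

-12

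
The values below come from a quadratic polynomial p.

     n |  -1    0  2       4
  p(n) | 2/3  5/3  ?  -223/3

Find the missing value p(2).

-61/3

The 3 known points determine the degree-2 polynomial uniquely.
Write p(n) = an^2 + bn + c. Substituting each data point gives a linear system:
  a - b + c = 2/3
  c = 5/3
  16a + 4b + c = -223/3
Solving the system yields a = -4, b = -3, c = 5/3.
So p(n) = -4n^2 - 3n + 5/3.
Then p(2) = -61/3.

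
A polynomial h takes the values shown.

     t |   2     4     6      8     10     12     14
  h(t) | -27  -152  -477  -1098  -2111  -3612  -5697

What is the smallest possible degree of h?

Forward differences of the values at t = 2, 4, 6, 8, 10, 12, 14:
  h  : -27  -152  -477  -1098  -2111  -3612  -5697
  Δ  : -125  -325  -621  -1013  -1501  -2085
  Δ^2: -200  -296  -392  -488  -584
  Δ^3: -96  -96  -96  -96
  Δ^4: 0  0  0
  Δ^5: 0  0
  Δ^6: 0
The third differences are constant (-96) and nonzero, while all higher differences vanish, so the minimal degree is 3.

3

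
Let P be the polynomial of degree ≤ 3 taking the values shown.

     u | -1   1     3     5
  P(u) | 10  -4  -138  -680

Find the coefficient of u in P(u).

-1

Write P(u) = au^3 + bu^2 + cu + d. Substituting each data point gives a linear system:
  -a + b - c + d = 10
  a + b + c + d = -4
  27a + 9b + 3c + d = -138
  125a + 25b + 5c + d = -680
Solving the system yields a = -6, b = 3, c = -1, d = 0.
So P(u) = -6u^3 + 3u^2 - u.
The coefficient of u is -1.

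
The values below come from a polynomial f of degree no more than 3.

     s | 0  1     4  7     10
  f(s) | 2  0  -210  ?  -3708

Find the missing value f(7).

-1230

The 4 known points determine the degree-3 polynomial uniquely.
Write f(s) = as^3 + bs^2 + cs + d. Substituting each data point gives a linear system:
  d = 2
  a + b + c + d = 0
  64a + 16b + 4c + d = -210
  1000a + 100b + 10c + d = -3708
Solving the system yields a = -4, b = 3, c = -1, d = 2.
So f(s) = -4s³ + 3s² - s + 2.
Then f(7) = -1230.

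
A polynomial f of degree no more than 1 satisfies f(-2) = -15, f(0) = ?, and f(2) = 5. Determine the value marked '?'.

-5

The 2 known points determine the degree-1 polynomial uniquely.
Write f(x) = ax + b. Substituting each data point gives a linear system:
  -2a + b = -15
  2a + b = 5
Solving the system yields a = 5, b = -5.
So f(x) = 5x - 5.
Then f(0) = -5.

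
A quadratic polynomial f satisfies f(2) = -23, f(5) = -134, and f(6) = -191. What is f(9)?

Using the Lagrange interpolation formula with nodes 2, 5, 6:
  L_0(n) = (n - 5)(n - 6) / 12
  L_1(n) = (n - 2)(n - 6) / -3
  L_2(n) = (n - 2)(n - 5) / 4
Then f(n) = -23·L_0(n) - 134·L_1(n) - 191·L_2(n).
Expanding and collecting terms gives f(n) = -5n^2 - 2n + 1.
Evaluating at n = 9: f(9) = -422.

-422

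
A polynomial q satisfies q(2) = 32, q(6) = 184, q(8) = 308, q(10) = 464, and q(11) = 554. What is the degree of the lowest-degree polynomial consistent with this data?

2

Divided differences on the nodes 2, 6, 8, 10, 11:
  order 0: 32  184  308  464  554
  order 1: 38  62  78  90
  order 2: 4  4  4
  order 3: 0  0
  order 4: 0
The order-2 divided differences are all 4 (nonzero) and every higher order vanishes, so the data lies on a polynomial of degree exactly 2.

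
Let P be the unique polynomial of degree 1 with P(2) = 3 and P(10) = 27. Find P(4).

9

Write P(x) = ax + b. Substituting each data point gives a linear system:
  2a + b = 3
  10a + b = 27
Solving the system yields a = 3, b = -3.
So P(x) = 3x - 3.
Then P(4) = 9.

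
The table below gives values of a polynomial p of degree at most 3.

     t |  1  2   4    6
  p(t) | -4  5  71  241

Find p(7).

Write p(t) = at^3 + bt^2 + ct + d. Substituting each data point gives a linear system:
  a + b + c + d = -4
  8a + 4b + 2c + d = 5
  64a + 16b + 4c + d = 71
  216a + 36b + 6c + d = 241
Solving the system yields a = 1, b = 1, c = -1, d = -5.
So p(t) = t^3 + t^2 - t - 5.
Then p(7) = 380.

380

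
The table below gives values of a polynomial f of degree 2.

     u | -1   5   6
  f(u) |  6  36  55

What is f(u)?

f(u) = 2u^2 - 3u + 1

Using the Lagrange interpolation formula with nodes -1, 5, 6:
  L_0(u) = (u - 5)(u - 6) / 42
  L_1(u) = (u + 1)(u - 6) / -6
  L_2(u) = (u + 1)(u - 5) / 7
Then f(u) = 6·L_0(u) + 36·L_1(u) + 55·L_2(u).
Expanding and collecting terms gives f(u) = 2u^2 - 3u + 1.
Check: f(5) = 36. ✓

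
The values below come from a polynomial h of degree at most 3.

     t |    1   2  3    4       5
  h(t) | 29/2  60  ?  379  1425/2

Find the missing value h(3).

The 4 known points determine the degree-3 polynomial uniquely.
Write h(t) = at^3 + bt^2 + ct + d. Substituting each data point gives a linear system:
  a + b + c + d = 29/2
  8a + 4b + 2c + d = 60
  64a + 16b + 4c + d = 379
  125a + 25b + 5c + d = 1425/2
Solving the system yields a = 5, b = 3, c = 3/2, d = 5.
So h(t) = 5t^3 + 3t^2 + (3/2)t + 5.
Then h(3) = 343/2.

343/2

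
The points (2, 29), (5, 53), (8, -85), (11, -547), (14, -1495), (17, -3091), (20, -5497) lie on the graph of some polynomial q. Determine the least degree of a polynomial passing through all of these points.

3

Forward differences of the values at t = 2, 5, 8, 11, 14, 17, 20:
  q  : 29  53  -85  -547  -1495  -3091  -5497
  Δ  : 24  -138  -462  -948  -1596  -2406
  Δ^2: -162  -324  -486  -648  -810
  Δ^3: -162  -162  -162  -162
  Δ^4: 0  0  0
  Δ^5: 0  0
  Δ^6: 0
The third differences are constant (-162) and nonzero, while all higher differences vanish, so the minimal degree is 3.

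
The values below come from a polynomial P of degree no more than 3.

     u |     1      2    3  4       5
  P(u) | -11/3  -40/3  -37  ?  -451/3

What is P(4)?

-242/3

On equispaced nodes a degree-3 polynomial has vanishing fourth forward difference, so
  P(1) - 4·P(2) + 6·P(3) - 4·P(4) + P(5) = 0.
Substituting the known values and solving for P(4):
  -4·P(4) = 968/3
  P(4) = -242/3.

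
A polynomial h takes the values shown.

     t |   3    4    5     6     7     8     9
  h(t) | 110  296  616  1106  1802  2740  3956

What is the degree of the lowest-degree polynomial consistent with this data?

3

Forward differences of the values at t = 3, 4, 5, 6, 7, 8, 9:
  h  : 110  296  616  1106  1802  2740  3956
  Δ  : 186  320  490  696  938  1216
  Δ^2: 134  170  206  242  278
  Δ^3: 36  36  36  36
  Δ^4: 0  0  0
  Δ^5: 0  0
  Δ^6: 0
The third differences are constant (36) and nonzero, while all higher differences vanish, so the minimal degree is 3.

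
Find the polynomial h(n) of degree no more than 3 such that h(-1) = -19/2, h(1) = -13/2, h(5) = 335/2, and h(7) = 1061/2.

h(n) = 2n^3 - 3n^2 - (1/2)n - 5

Using the Lagrange interpolation formula with nodes -1, 1, 5, 7:
  L_0(n) = (n - 1)(n - 5)(n - 7) / -96
  L_1(n) = (n + 1)(n - 5)(n - 7) / 48
  L_2(n) = (n + 1)(n - 1)(n - 7) / -48
  L_3(n) = (n + 1)(n - 1)(n - 5) / 96
Then h(n) = -19/2·L_0(n) - 13/2·L_1(n) + 335/2·L_2(n) + 1061/2·L_3(n).
Expanding and collecting terms gives h(n) = 2n^3 - 3n^2 - (1/2)n - 5.
Check: h(5) = 335/2. ✓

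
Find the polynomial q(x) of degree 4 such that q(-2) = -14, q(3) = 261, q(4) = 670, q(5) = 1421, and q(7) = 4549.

Write q(x) = ax^4 + bx^3 + cx^2 + dx + e. Substituting each data point gives a linear system:
  16a - 8b + 4c - 2d + e = -14
  81a + 27b + 9c + 3d + e = 261
  256a + 64b + 16c + 4d + e = 670
  625a + 125b + 25c + 5d + e = 1421
  2401a + 343b + 49c + 7d + e = 4549
Solving the system yields a = 1, b = 6, c = 2, d = -2, e = 6.
So q(x) = x⁴ + 6x³ + 2x² - 2x + 6.
Check: q(5) = 1421. ✓

q(x) = x^4 + 6x^3 + 2x^2 - 2x + 6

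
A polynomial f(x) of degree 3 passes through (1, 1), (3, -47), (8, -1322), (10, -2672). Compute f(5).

Write f(x) = ax^3 + bx^2 + cx + d. Substituting each data point gives a linear system:
  a + b + c + d = 1
  27a + 9b + 3c + d = -47
  512a + 64b + 8c + d = -1322
  1000a + 100b + 10c + d = -2672
Solving the system yields a = -3, b = 3, c = 3, d = -2.
So f(x) = -3x^3 + 3x^2 + 3x - 2.
Then f(5) = -287.

-287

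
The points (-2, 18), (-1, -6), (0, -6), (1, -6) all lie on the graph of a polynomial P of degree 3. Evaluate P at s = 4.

Write P(s) = as^3 + bs^2 + cs + d. Substituting each data point gives a linear system:
  -8a + 4b - 2c + d = 18
  -a + b - c + d = -6
  d = -6
  a + b + c + d = -6
Solving the system yields a = -4, b = 0, c = 4, d = -6.
So P(s) = -4s^3 + 4s - 6.
Then P(4) = -246.

-246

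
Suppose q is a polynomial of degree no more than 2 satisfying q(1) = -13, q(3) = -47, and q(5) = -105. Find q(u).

Write q(u) = au^2 + bu + c. Substituting each data point gives a linear system:
  a + b + c = -13
  9a + 3b + c = -47
  25a + 5b + c = -105
Solving the system yields a = -3, b = -5, c = -5.
So q(u) = -3u^2 - 5u - 5.
Check: q(5) = -105. ✓

q(u) = -3u^2 - 5u - 5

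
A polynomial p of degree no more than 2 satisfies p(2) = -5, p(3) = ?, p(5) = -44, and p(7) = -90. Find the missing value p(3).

The 3 known points determine the degree-2 polynomial uniquely.
Write p(x) = ax^2 + bx + c. Substituting each data point gives a linear system:
  4a + 2b + c = -5
  25a + 5b + c = -44
  49a + 7b + c = -90
Solving the system yields a = -2, b = 1, c = 1.
So p(x) = -2x^2 + x + 1.
Then p(3) = -14.

-14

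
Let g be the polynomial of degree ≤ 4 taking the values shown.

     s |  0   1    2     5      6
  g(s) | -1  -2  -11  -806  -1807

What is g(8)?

Using the Lagrange interpolation formula with nodes 0, 1, 2, 5, 6:
  L_0(s) = (s - 1)(s - 2)(s - 5)(s - 6) / 60
  L_1(s) = s(s - 2)(s - 5)(s - 6) / -20
  L_2(s) = s(s - 1)(s - 5)(s - 6) / 24
  L_3(s) = s(s - 1)(s - 2)(s - 6) / -60
  L_4(s) = s(s - 1)(s - 2)(s - 5) / 120
Then g(s) = -1·L_0(s) - 2·L_1(s) - 11·L_2(s) - 806·L_3(s) - 1807·L_4(s).
Expanding and collecting terms gives g(s) = -2s^4 + 4s^3 - 2s^2 - s - 1.
Evaluating at s = 8: g(8) = -6281.

-6281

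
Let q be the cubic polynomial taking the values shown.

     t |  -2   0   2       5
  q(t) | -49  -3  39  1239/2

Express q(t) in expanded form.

Using the Lagrange interpolation formula with nodes -2, 0, 2, 5:
  L_0(t) = t(t - 2)(t - 5) / -56
  L_1(t) = (t + 2)(t - 2)(t - 5) / 20
  L_2(t) = (t + 2)t(t - 5) / -24
  L_3(t) = (t + 2)t(t - 2) / 105
Then q(t) = -49·L_0(t) - 3·L_1(t) + 39·L_2(t) + 1239/2·L_3(t).
Expanding and collecting terms gives q(t) = 5t³ - (1/2)t² + 2t - 3.
Check: q(-2) = -49. ✓

q(t) = 5t^3 - (1/2)t^2 + 2t - 3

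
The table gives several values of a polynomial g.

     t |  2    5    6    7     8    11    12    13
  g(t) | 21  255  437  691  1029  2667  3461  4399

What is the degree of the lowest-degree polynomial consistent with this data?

3

Divided differences on the nodes 2, 5, 6, 7, 8, 11, 12, 13:
  order 0: 21  255  437  691  1029  2667  3461  4399
  order 1: 78  182  254  338  546  794  938
  order 2: 26  36  42  52  62  72
  order 3: 2  2  2  2  2
  order 4: 0  0  0  0
  order 5: 0  0  0
  order 6: 0  0
  order 7: 0
The order-3 divided differences are all 2 (nonzero) and every higher order vanishes, so the data lies on a polynomial of degree exactly 3.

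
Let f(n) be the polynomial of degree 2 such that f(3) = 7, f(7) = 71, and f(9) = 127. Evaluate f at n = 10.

161

Using the Lagrange interpolation formula with nodes 3, 7, 9:
  L_0(n) = (n - 7)(n - 9) / 24
  L_1(n) = (n - 3)(n - 9) / -8
  L_2(n) = (n - 3)(n - 7) / 12
Then f(n) = 7·L_0(n) + 71·L_1(n) + 127·L_2(n).
Expanding and collecting terms gives f(n) = 2n² - 4n + 1.
Evaluating at n = 10: f(10) = 161.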